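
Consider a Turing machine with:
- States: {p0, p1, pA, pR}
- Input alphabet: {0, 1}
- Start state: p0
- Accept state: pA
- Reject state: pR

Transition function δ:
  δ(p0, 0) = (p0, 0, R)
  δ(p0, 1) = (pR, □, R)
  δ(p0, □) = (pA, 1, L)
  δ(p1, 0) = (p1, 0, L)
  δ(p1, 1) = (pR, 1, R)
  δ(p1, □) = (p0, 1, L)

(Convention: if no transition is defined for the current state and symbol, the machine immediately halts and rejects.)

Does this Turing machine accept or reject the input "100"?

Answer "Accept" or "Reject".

Execution trace:
Initial: [p0]100
Step 1: δ(p0, 1) = (pR, □, R) → □[pR]00

The machine reaches the reject state pR and halts.

Answer: Reject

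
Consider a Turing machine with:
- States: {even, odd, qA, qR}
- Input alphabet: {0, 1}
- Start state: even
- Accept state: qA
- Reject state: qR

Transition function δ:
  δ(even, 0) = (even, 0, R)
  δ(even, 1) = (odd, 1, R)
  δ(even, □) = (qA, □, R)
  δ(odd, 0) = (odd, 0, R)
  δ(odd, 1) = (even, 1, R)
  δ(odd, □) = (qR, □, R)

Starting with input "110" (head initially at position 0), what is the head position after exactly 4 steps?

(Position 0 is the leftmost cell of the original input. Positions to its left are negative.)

Execution trace (head position shown):
Step 0: [even]110  (head at position 0)
Step 1: move right → 1[odd]10  (head at position 1)
Step 2: move right → 11[even]0  (head at position 2)
Step 3: move right → 110[even]□  (head at position 3)
Step 4: move right → 110□[qA]□  (head at position 4)

After 4 steps, the head is at position 4.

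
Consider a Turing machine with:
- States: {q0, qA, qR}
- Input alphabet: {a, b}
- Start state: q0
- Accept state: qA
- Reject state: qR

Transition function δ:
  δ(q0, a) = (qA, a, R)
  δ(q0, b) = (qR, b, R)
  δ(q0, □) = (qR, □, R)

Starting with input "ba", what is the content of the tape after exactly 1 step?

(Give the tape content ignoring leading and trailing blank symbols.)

Execution trace:
Initial: [q0]ba
Step 1: δ(q0, b) = (qR, b, R) → b[qR]a

The machine reaches the reject state qR and halts.

After 1 step, the tape (ignoring leading/trailing blanks) is: ba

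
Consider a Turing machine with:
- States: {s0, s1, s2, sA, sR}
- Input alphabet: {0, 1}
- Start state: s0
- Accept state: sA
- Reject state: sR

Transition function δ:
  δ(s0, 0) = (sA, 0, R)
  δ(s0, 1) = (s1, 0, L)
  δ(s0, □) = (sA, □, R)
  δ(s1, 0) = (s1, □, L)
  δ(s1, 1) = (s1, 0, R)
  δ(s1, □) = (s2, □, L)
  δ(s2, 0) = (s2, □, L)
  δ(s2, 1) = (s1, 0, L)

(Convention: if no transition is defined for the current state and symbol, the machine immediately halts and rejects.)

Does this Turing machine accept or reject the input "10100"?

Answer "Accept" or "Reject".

Execution trace:
Initial: [s0]10100
Step 1: δ(s0, 1) = (s1, 0, L) → [s1]□00100
Step 2: δ(s1, □) = (s2, □, L) → [s2]□□00100

No transition is defined for δ(s2, □). By convention the machine halts and rejects.

Answer: Reject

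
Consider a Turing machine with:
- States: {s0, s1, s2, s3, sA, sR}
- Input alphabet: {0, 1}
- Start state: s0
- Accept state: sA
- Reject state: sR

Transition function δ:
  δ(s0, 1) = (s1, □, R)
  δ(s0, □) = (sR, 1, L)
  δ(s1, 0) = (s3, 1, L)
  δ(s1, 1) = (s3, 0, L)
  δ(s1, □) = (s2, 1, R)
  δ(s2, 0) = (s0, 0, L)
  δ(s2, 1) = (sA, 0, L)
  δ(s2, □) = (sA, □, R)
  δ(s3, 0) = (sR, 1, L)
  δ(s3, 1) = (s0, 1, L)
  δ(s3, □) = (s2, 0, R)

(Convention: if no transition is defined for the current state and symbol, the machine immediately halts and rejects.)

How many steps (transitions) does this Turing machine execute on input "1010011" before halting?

Execution trace:
Initial: [s0]1010011
Step 1: δ(s0, 1) = (s1, □, R) → □[s1]010011
Step 2: δ(s1, 0) = (s3, 1, L) → [s3]□110011
Step 3: δ(s3, □) = (s2, 0, R) → 0[s2]110011
Step 4: δ(s2, 1) = (sA, 0, L) → [sA]0010011

The machine reaches the accept state sA and halts.

The machine executed 4 steps before halting.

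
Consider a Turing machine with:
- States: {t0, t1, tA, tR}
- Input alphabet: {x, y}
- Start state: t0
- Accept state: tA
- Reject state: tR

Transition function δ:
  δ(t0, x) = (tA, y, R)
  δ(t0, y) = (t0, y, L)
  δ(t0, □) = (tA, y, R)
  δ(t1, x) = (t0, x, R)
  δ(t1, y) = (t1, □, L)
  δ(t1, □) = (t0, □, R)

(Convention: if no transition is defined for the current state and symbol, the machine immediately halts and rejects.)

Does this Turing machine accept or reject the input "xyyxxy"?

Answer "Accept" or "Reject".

Execution trace:
Initial: [t0]xyyxxy
Step 1: δ(t0, x) = (tA, y, R) → y[tA]yyxxy

The machine reaches the accept state tA and halts.

Answer: Accept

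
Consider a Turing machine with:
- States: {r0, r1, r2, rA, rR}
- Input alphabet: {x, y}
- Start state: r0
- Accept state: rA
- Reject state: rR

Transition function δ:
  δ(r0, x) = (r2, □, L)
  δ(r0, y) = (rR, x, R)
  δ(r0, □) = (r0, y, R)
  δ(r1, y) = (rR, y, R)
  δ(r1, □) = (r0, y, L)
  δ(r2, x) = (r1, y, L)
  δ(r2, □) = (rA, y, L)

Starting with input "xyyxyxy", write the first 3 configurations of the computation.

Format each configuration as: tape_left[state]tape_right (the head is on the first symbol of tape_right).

Transitions applied:
Step 1: δ(r0, x) = (r2, □, L)
Step 2: δ(r2, □) = (rA, y, L)

The first 3 configurations are:
[r0]xyyxyxy ⊢ [r2]□□yyxyxy ⊢ [rA]□y□yyxyxy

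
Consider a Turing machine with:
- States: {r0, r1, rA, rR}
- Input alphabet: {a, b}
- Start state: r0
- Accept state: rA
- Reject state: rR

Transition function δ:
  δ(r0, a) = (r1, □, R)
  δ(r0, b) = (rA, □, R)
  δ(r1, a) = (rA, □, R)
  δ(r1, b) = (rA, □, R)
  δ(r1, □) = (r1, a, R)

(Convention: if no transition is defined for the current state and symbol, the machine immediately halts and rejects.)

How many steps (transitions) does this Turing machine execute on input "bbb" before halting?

Execution trace:
Initial: [r0]bbb
Step 1: δ(r0, b) = (rA, □, R) → □[rA]bb

The machine reaches the accept state rA and halts.

The machine executed 1 step before halting.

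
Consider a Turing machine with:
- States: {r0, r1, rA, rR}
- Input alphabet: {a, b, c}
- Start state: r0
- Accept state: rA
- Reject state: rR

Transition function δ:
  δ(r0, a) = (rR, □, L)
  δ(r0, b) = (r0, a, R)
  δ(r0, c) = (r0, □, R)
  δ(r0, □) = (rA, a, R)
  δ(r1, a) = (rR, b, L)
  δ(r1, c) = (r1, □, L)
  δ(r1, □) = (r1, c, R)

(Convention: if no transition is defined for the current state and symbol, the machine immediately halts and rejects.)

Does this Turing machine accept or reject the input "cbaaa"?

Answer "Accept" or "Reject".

Execution trace:
Initial: [r0]cbaaa
Step 1: δ(r0, c) = (r0, □, R) → □[r0]baaa
Step 2: δ(r0, b) = (r0, a, R) → □a[r0]aaa
Step 3: δ(r0, a) = (rR, □, L) → □[rR]a□aa

The machine reaches the reject state rR and halts.

Answer: Reject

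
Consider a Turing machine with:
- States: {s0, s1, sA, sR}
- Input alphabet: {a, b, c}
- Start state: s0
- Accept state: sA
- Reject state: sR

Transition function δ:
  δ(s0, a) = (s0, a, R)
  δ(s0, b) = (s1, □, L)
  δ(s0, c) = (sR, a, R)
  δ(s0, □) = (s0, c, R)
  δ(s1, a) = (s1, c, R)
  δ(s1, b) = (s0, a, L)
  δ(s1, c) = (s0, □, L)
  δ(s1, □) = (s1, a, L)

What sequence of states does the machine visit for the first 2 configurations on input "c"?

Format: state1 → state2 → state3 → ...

Execution trace:
Initial: [s0]c
Step 1: δ(s0, c) = (sR, a, R) → a[sR]□

The machine reaches the reject state sR and halts.

State sequence: s0 → sR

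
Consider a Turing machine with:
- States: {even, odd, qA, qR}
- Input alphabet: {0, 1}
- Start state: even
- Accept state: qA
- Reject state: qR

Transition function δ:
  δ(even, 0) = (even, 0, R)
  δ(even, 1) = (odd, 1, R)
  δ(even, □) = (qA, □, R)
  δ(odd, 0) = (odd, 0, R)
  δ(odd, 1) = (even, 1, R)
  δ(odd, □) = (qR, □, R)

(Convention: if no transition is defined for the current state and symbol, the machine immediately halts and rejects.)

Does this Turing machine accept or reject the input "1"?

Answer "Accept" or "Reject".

Execution trace:
Initial: [even]1
Step 1: δ(even, 1) = (odd, 1, R) → 1[odd]□
Step 2: δ(odd, □) = (qR, □, R) → 1□[qR]□

The machine reaches the reject state qR and halts.

Answer: Reject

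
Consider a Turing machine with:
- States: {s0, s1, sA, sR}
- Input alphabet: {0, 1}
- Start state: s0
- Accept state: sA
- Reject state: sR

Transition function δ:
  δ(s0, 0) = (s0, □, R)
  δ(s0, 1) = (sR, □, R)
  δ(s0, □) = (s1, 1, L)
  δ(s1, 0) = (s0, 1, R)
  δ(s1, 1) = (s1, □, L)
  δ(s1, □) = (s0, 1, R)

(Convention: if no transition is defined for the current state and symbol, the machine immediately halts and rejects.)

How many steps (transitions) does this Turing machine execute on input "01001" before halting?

Execution trace:
Initial: [s0]01001
Step 1: δ(s0, 0) = (s0, □, R) → □[s0]1001
Step 2: δ(s0, 1) = (sR, □, R) → □□[sR]001

The machine reaches the reject state sR and halts.

The machine executed 2 steps before halting.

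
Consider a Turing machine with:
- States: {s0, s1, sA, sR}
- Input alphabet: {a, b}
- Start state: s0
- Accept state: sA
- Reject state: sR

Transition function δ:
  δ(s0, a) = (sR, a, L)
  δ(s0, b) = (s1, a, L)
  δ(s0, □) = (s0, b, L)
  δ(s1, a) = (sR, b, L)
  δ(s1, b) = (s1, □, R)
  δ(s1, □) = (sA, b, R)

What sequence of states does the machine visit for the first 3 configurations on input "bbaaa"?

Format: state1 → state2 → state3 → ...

Execution trace:
Initial: [s0]bbaaa
Step 1: δ(s0, b) = (s1, a, L) → [s1]□abaaa
Step 2: δ(s1, □) = (sA, b, R) → b[sA]abaaa

The machine reaches the accept state sA and halts.

State sequence: s0 → s1 → sA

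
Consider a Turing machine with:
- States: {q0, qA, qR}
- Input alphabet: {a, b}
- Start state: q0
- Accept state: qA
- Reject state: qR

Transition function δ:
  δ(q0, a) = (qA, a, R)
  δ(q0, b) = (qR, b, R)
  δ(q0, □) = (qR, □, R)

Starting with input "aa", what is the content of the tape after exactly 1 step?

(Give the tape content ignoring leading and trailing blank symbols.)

Execution trace:
Initial: [q0]aa
Step 1: δ(q0, a) = (qA, a, R) → a[qA]a

The machine reaches the accept state qA and halts.

After 1 step, the tape (ignoring leading/trailing blanks) is: aa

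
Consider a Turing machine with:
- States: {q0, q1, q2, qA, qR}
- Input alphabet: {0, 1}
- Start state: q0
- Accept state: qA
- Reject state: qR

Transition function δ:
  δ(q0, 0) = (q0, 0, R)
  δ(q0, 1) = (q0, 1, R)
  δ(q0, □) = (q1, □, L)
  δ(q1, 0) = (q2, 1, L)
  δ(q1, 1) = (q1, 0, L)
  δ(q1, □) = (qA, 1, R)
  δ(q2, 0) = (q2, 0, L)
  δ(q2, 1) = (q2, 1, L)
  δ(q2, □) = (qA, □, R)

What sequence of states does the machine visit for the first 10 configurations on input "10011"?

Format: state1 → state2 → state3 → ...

Execution trace:
Initial: [q0]10011
Step 1: δ(q0, 1) = (q0, 1, R) → 1[q0]0011
Step 2: δ(q0, 0) = (q0, 0, R) → 10[q0]011
Step 3: δ(q0, 0) = (q0, 0, R) → 100[q0]11
Step 4: δ(q0, 1) = (q0, 1, R) → 1001[q0]1
Step 5: δ(q0, 1) = (q0, 1, R) → 10011[q0]□
Step 6: δ(q0, □) = (q1, □, L) → 1001[q1]1□
Step 7: δ(q1, 1) = (q1, 0, L) → 100[q1]10□
Step 8: δ(q1, 1) = (q1, 0, L) → 10[q1]000□
Step 9: δ(q1, 0) = (q2, 1, L) → 1[q2]0100□

State sequence: q0 → q0 → q0 → q0 → q0 → q0 → q1 → q1 → q1 → q2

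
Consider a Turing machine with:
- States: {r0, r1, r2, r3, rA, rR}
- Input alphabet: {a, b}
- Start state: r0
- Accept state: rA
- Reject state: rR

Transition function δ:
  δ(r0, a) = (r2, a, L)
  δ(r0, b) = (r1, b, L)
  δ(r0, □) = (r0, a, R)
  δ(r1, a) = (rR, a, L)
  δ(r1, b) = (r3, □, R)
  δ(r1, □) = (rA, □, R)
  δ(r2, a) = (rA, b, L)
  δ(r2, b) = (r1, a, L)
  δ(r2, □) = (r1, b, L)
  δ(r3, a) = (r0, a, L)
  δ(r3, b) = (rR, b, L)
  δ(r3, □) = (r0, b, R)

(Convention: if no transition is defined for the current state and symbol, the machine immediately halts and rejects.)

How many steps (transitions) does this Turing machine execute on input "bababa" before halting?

Execution trace:
Initial: [r0]bababa
Step 1: δ(r0, b) = (r1, b, L) → [r1]□bababa
Step 2: δ(r1, □) = (rA, □, R) → □[rA]bababa

The machine reaches the accept state rA and halts.

The machine executed 2 steps before halting.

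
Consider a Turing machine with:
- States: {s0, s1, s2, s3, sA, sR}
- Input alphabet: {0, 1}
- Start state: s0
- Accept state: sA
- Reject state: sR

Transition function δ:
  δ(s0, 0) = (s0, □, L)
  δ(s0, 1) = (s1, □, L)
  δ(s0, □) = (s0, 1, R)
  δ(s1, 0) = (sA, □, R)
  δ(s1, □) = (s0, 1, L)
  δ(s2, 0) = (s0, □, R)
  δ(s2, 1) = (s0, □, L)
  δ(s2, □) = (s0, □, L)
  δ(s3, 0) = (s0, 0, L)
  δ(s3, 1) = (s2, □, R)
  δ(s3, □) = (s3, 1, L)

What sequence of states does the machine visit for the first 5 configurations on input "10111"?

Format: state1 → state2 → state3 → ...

Execution trace:
Initial: [s0]10111
Step 1: δ(s0, 1) = (s1, □, L) → [s1]□□0111
Step 2: δ(s1, □) = (s0, 1, L) → [s0]□1□0111
Step 3: δ(s0, □) = (s0, 1, R) → 1[s0]1□0111
Step 4: δ(s0, 1) = (s1, □, L) → [s1]1□□0111

No transition is defined for δ(s1, 1). By convention the machine halts and rejects.

State sequence: s0 → s1 → s0 → s0 → s1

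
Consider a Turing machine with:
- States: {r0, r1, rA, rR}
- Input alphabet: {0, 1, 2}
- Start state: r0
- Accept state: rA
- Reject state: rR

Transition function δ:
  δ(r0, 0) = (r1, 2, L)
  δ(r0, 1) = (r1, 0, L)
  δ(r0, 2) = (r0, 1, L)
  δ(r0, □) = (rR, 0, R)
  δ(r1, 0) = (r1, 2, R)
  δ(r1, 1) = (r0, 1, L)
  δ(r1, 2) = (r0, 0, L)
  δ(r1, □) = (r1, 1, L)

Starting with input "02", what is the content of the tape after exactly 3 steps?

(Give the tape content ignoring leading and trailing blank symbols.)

Execution trace:
Initial: [r0]02
Step 1: δ(r0, 0) = (r1, 2, L) → [r1]□22
Step 2: δ(r1, □) = (r1, 1, L) → [r1]□122
Step 3: δ(r1, □) = (r1, 1, L) → [r1]□1122

After 3 steps, the tape (ignoring leading/trailing blanks) is: 1122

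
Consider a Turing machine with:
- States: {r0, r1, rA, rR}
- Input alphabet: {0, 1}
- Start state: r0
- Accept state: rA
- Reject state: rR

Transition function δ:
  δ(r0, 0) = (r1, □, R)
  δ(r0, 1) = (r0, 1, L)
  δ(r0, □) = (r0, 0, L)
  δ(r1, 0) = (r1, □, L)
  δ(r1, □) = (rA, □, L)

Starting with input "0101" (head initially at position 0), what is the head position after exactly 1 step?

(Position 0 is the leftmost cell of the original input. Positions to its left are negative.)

Execution trace (head position shown):
Step 0: [r0]0101  (head at position 0)
Step 1: move right → □[r1]101  (head at position 1)

After 1 step, the head is at position 1.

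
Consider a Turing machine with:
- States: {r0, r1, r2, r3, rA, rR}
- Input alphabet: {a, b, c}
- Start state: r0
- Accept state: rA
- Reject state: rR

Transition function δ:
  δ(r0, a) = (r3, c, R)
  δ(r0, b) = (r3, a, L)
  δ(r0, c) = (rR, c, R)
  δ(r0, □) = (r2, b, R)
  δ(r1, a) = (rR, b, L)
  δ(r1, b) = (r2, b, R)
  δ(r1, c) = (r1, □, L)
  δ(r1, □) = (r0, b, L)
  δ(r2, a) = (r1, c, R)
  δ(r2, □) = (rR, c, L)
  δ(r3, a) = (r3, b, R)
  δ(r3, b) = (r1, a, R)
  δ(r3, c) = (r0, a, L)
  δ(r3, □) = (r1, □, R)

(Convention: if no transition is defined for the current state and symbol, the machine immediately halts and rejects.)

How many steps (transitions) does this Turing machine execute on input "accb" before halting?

Execution trace:
Initial: [r0]accb
Step 1: δ(r0, a) = (r3, c, R) → c[r3]ccb
Step 2: δ(r3, c) = (r0, a, L) → [r0]cacb
Step 3: δ(r0, c) = (rR, c, R) → c[rR]acb

The machine reaches the reject state rR and halts.

The machine executed 3 steps before halting.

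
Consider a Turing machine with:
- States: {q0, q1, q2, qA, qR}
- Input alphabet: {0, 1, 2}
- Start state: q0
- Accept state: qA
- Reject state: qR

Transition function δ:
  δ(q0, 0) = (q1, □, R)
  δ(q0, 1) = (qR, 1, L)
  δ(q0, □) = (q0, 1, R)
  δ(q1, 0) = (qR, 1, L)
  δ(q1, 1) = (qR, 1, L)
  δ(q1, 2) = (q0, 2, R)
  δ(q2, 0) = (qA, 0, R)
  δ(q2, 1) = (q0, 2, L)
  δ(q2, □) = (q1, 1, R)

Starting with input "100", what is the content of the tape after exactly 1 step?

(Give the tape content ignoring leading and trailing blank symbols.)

Execution trace:
Initial: [q0]100
Step 1: δ(q0, 1) = (qR, 1, L) → [qR]□100

The machine reaches the reject state qR and halts.

After 1 step, the tape (ignoring leading/trailing blanks) is: 100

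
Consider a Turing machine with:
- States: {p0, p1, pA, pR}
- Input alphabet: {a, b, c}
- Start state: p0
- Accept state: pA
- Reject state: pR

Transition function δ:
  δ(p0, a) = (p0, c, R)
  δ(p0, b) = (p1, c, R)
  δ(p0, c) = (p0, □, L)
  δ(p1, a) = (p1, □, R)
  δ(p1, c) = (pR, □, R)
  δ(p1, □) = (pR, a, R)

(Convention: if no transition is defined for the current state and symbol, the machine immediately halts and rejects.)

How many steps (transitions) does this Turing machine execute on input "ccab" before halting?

Execution trace:
Initial: [p0]ccab
Step 1: δ(p0, c) = (p0, □, L) → [p0]□□cab

No transition is defined for δ(p0, □). By convention the machine halts and rejects.

The machine executed 1 step before halting.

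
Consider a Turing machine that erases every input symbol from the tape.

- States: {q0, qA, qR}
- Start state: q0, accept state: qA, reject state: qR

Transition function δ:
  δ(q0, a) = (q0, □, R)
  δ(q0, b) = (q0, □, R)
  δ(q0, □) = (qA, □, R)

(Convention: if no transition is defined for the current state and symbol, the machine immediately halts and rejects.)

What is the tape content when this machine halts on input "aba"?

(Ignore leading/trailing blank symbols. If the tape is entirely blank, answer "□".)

Execution trace:
Initial: [q0]aba
Step 1: δ(q0, a) = (q0, □, R) → □[q0]ba
Step 2: δ(q0, b) = (q0, □, R) → □□[q0]a
Step 3: δ(q0, a) = (q0, □, R) → □□□[q0]□
Step 4: δ(q0, □) = (qA, □, R) → □□□□[qA]□

The machine reaches the accept state qA and halts.

Final tape (ignoring leading/trailing blanks): □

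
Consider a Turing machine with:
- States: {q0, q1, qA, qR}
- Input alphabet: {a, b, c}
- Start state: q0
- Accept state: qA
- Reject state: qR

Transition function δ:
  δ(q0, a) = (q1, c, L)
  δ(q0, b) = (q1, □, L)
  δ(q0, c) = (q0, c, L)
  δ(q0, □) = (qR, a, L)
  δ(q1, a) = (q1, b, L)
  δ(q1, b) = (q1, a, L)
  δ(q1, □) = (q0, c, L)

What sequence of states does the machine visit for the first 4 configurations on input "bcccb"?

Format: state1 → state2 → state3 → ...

Execution trace:
Initial: [q0]bcccb
Step 1: δ(q0, b) = (q1, □, L) → [q1]□□cccb
Step 2: δ(q1, □) = (q0, c, L) → [q0]□c□cccb
Step 3: δ(q0, □) = (qR, a, L) → [qR]□ac□cccb

The machine reaches the reject state qR and halts.

State sequence: q0 → q1 → q0 → qR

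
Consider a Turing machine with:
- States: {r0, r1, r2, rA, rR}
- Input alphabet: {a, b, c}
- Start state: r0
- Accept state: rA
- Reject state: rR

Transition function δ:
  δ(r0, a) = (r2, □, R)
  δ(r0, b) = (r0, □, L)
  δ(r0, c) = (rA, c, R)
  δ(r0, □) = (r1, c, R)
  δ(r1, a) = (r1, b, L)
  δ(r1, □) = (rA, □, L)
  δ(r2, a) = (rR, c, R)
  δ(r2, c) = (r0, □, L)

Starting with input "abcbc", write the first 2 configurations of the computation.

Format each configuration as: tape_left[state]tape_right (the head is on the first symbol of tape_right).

Transitions applied:
Step 1: δ(r0, a) = (r2, □, R)

The first 2 configurations are:
[r0]abcbc ⊢ □[r2]bcbc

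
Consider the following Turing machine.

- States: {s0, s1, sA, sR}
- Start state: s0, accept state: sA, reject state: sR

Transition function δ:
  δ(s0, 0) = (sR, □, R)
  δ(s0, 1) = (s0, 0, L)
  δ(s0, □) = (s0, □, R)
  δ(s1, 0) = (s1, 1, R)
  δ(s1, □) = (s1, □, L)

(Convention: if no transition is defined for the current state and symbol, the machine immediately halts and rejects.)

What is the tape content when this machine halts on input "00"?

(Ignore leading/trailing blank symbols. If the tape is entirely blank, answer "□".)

Execution trace:
Initial: [s0]00
Step 1: δ(s0, 0) = (sR, □, R) → □[sR]0

The machine reaches the reject state sR and halts.

Final tape (ignoring leading/trailing blanks): 0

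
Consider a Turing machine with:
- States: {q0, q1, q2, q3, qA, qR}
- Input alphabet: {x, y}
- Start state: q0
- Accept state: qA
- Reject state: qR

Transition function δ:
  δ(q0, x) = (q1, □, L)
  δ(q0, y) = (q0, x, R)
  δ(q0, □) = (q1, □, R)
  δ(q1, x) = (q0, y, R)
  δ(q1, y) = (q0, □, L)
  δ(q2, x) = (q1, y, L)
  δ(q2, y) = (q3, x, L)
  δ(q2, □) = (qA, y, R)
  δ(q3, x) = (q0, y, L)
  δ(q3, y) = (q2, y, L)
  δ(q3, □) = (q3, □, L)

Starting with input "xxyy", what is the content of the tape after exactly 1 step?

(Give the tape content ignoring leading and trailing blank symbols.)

Execution trace:
Initial: [q0]xxyy
Step 1: δ(q0, x) = (q1, □, L) → [q1]□□xyy

No transition is defined for δ(q1, □). By convention the machine halts and rejects.

After 1 step, the tape (ignoring leading/trailing blanks) is: xyy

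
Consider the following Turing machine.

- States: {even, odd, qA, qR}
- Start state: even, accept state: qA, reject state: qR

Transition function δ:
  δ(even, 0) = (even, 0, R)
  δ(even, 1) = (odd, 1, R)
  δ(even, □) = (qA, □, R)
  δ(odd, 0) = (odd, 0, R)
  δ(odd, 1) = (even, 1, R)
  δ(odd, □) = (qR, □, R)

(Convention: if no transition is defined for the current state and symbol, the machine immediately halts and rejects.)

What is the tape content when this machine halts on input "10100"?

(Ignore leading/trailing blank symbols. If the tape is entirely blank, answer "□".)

Execution trace:
Initial: [even]10100
Step 1: δ(even, 1) = (odd, 1, R) → 1[odd]0100
Step 2: δ(odd, 0) = (odd, 0, R) → 10[odd]100
Step 3: δ(odd, 1) = (even, 1, R) → 101[even]00
Step 4: δ(even, 0) = (even, 0, R) → 1010[even]0
Step 5: δ(even, 0) = (even, 0, R) → 10100[even]□
Step 6: δ(even, □) = (qA, □, R) → 10100□[qA]□

The machine reaches the accept state qA and halts.

Final tape (ignoring leading/trailing blanks): 10100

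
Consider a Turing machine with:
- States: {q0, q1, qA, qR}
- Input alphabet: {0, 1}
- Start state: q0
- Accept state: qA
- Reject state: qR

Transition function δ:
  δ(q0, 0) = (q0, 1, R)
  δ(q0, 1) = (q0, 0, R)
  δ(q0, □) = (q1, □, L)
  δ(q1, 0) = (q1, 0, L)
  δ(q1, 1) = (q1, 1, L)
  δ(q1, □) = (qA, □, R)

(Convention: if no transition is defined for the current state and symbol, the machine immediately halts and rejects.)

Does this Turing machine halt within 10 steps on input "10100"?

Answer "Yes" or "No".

Execution trace:
Initial: [q0]10100
Step 1: δ(q0, 1) = (q0, 0, R) → 0[q0]0100
Step 2: δ(q0, 0) = (q0, 1, R) → 01[q0]100
Step 3: δ(q0, 1) = (q0, 0, R) → 010[q0]00
Step 4: δ(q0, 0) = (q0, 1, R) → 0101[q0]0
Step 5: δ(q0, 0) = (q0, 1, R) → 01011[q0]□
Step 6: δ(q0, □) = (q1, □, L) → 0101[q1]1□
Step 7: δ(q1, 1) = (q1, 1, L) → 010[q1]11□
Step 8: δ(q1, 1) = (q1, 1, L) → 01[q1]011□
Step 9: δ(q1, 0) = (q1, 0, L) → 0[q1]1011□
Step 10: δ(q1, 1) = (q1, 1, L) → [q1]01011□

The machine has not reached a halting state after 10 steps.
The machine did not halt within the 10-step bound.

Answer: No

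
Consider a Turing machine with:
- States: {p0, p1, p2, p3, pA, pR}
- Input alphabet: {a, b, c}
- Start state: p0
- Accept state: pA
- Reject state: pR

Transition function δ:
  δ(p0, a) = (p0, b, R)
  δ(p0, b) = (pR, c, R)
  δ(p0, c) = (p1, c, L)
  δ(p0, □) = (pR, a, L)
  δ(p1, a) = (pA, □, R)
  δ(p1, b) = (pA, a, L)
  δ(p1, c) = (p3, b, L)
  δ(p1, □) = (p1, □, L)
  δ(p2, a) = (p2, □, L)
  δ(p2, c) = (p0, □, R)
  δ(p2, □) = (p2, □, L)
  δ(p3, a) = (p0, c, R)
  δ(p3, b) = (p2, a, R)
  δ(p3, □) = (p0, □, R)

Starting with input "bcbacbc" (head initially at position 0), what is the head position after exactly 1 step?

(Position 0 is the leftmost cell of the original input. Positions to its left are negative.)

Execution trace (head position shown):
Step 0: [p0]bcbacbc  (head at position 0)
Step 1: move right → c[pR]cbacbc  (head at position 1)

After 1 step, the head is at position 1.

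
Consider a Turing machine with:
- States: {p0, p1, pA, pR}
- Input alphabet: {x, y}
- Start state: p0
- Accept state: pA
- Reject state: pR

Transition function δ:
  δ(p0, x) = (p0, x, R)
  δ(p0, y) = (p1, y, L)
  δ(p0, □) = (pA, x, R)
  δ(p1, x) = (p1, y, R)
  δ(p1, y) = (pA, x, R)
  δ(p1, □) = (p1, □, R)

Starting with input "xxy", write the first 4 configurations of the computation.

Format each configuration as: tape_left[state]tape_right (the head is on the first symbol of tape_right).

Transitions applied:
Step 1: δ(p0, x) = (p0, x, R)
Step 2: δ(p0, x) = (p0, x, R)
Step 3: δ(p0, y) = (p1, y, L)

The first 4 configurations are:
[p0]xxy ⊢ x[p0]xy ⊢ xx[p0]y ⊢ x[p1]xy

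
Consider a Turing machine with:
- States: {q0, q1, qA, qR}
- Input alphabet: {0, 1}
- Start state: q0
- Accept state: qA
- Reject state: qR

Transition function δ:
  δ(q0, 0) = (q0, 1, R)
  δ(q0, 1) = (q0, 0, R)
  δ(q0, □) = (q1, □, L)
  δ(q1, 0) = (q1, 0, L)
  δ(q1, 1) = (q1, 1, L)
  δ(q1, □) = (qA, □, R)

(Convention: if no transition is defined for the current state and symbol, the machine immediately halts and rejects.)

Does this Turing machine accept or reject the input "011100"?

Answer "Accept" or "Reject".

Execution trace:
Initial: [q0]011100
Step 1: δ(q0, 0) = (q0, 1, R) → 1[q0]11100
Step 2: δ(q0, 1) = (q0, 0, R) → 10[q0]1100
Step 3: δ(q0, 1) = (q0, 0, R) → 100[q0]100
Step 4: δ(q0, 1) = (q0, 0, R) → 1000[q0]00
Step 5: δ(q0, 0) = (q0, 1, R) → 10001[q0]0
Step 6: δ(q0, 0) = (q0, 1, R) → 100011[q0]□
Step 7: δ(q0, □) = (q1, □, L) → 10001[q1]1□
Step 8: δ(q1, 1) = (q1, 1, L) → 1000[q1]11□
Step 9: δ(q1, 1) = (q1, 1, L) → 100[q1]011□
Step 10: δ(q1, 0) = (q1, 0, L) → 10[q1]0011□
Step 11: δ(q1, 0) = (q1, 0, L) → 1[q1]00011□
Step 12: δ(q1, 0) = (q1, 0, L) → [q1]100011□
Step 13: δ(q1, 1) = (q1, 1, L) → [q1]□100011□
Step 14: δ(q1, □) = (qA, □, R) → □[qA]100011□

The machine reaches the accept state qA and halts.

Answer: Accept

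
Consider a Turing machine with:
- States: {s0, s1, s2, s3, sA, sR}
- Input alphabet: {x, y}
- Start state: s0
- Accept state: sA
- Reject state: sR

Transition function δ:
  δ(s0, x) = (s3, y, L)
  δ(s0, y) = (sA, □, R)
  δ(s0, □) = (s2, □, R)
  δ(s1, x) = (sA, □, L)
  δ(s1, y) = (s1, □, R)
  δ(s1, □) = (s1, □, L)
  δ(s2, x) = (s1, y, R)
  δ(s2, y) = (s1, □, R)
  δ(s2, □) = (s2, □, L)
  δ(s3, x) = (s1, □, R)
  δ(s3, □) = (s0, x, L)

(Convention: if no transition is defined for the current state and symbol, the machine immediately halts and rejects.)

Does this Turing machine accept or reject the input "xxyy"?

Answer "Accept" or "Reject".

Execution trace:
Initial: [s0]xxyy
Step 1: δ(s0, x) = (s3, y, L) → [s3]□yxyy
Step 2: δ(s3, □) = (s0, x, L) → [s0]□xyxyy
Step 3: δ(s0, □) = (s2, □, R) → □[s2]xyxyy
Step 4: δ(s2, x) = (s1, y, R) → □y[s1]yxyy
Step 5: δ(s1, y) = (s1, □, R) → □y□[s1]xyy
Step 6: δ(s1, x) = (sA, □, L) → □y[sA]□□yy

The machine reaches the accept state sA and halts.

Answer: Accept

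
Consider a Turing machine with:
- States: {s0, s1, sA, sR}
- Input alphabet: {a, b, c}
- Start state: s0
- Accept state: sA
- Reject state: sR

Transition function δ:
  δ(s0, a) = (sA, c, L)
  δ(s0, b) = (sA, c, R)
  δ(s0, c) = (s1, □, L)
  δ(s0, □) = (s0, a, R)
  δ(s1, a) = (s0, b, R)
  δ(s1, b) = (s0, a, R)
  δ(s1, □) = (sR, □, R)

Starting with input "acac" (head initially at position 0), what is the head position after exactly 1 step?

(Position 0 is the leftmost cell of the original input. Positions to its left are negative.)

Execution trace (head position shown):
Step 0: [s0]acac  (head at position 0)
Step 1: move left → [sA]□ccac  (head at position -1)

After 1 step, the head is at position -1.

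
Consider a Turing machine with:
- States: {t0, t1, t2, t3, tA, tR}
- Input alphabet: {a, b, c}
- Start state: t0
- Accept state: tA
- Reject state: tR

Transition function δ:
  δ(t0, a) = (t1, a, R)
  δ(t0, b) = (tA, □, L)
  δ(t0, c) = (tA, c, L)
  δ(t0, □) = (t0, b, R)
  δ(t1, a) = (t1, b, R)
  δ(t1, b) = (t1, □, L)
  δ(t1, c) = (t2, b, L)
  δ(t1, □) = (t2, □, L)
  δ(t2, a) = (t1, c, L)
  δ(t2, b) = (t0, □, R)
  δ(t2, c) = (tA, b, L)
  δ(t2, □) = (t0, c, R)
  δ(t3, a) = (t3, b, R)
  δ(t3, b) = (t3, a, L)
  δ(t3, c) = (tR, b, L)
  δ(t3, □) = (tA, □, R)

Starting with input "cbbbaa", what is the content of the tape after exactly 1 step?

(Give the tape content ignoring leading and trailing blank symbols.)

Execution trace:
Initial: [t0]cbbbaa
Step 1: δ(t0, c) = (tA, c, L) → [tA]□cbbbaa

The machine reaches the accept state tA and halts.

After 1 step, the tape (ignoring leading/trailing blanks) is: cbbbaa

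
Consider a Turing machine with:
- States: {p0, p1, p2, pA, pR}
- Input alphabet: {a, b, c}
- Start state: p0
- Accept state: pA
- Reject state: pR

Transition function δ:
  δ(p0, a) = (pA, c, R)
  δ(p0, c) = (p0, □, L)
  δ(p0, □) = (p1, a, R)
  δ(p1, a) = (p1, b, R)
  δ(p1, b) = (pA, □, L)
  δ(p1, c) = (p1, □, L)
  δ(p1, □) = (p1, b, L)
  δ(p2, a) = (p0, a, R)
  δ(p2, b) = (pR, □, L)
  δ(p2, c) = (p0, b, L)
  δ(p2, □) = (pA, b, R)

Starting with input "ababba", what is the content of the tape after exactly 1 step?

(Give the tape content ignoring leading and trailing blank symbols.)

Execution trace:
Initial: [p0]ababba
Step 1: δ(p0, a) = (pA, c, R) → c[pA]babba

The machine reaches the accept state pA and halts.

After 1 step, the tape (ignoring leading/trailing blanks) is: cbabba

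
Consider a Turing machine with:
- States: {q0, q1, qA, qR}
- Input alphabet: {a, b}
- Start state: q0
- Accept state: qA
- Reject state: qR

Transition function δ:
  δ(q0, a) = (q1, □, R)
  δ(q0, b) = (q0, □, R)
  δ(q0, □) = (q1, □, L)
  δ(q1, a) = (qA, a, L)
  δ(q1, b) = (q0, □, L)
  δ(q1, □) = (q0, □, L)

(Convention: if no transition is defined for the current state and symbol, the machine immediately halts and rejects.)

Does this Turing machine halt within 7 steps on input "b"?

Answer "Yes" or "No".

Execution trace:
Initial: [q0]b
Step 1: δ(q0, b) = (q0, □, R) → □[q0]□
Step 2: δ(q0, □) = (q1, □, L) → [q1]□□
Step 3: δ(q1, □) = (q0, □, L) → [q0]□□□
Step 4: δ(q0, □) = (q1, □, L) → [q1]□□□□
Step 5: δ(q1, □) = (q0, □, L) → [q0]□□□□□
Step 6: δ(q0, □) = (q1, □, L) → [q1]□□□□□□
Step 7: δ(q1, □) = (q0, □, L) → [q0]□□□□□□□

The machine has not reached a halting state after 7 steps.
The machine did not halt within the 7-step bound.

Answer: No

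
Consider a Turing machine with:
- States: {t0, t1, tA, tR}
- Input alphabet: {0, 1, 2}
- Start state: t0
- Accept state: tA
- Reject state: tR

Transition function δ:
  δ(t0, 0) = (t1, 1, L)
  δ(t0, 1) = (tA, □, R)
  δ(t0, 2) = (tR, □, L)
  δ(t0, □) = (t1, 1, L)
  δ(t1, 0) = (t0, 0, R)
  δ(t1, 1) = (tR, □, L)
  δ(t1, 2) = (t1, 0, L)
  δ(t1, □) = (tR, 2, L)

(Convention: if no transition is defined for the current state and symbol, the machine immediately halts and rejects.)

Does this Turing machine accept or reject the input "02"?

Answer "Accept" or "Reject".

Execution trace:
Initial: [t0]02
Step 1: δ(t0, 0) = (t1, 1, L) → [t1]□12
Step 2: δ(t1, □) = (tR, 2, L) → [tR]□212

The machine reaches the reject state tR and halts.

Answer: Reject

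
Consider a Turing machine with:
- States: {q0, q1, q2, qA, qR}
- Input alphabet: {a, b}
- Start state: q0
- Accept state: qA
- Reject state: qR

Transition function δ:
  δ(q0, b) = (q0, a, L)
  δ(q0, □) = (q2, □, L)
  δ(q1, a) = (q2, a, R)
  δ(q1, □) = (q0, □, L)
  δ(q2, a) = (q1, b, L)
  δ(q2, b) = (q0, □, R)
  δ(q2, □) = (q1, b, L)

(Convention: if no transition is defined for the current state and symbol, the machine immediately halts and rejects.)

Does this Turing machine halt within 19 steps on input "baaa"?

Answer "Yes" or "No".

Execution trace:
Initial: [q0]baaa
Step 1: δ(q0, b) = (q0, a, L) → [q0]□aaaa
Step 2: δ(q0, □) = (q2, □, L) → [q2]□□aaaa
Step 3: δ(q2, □) = (q1, b, L) → [q1]□b□aaaa
Step 4: δ(q1, □) = (q0, □, L) → [q0]□□b□aaaa
Step 5: δ(q0, □) = (q2, □, L) → [q2]□□□b□aaaa
Step 6: δ(q2, □) = (q1, b, L) → [q1]□b□□b□aaaa
Step 7: δ(q1, □) = (q0, □, L) → [q0]□□b□□b□aaaa
Step 8: δ(q0, □) = (q2, □, L) → [q2]□□□b□□b□aaaa
Step 9: δ(q2, □) = (q1, b, L) → [q1]□b□□b□□b□aaaa
Step 10: δ(q1, □) = (q0, □, L) → [q0]□□b□□b□□b□aaaa
Step 11: δ(q0, □) = (q2, □, L) → [q2]□□□b□□b□□b□aaaa
Step 12: δ(q2, □) = (q1, b, L) → [q1]□b□□b□□b□□b□aaaa
Step 13: δ(q1, □) = (q0, □, L) → [q0]□□b□□b□□b□□b□aaaa
Step 14: δ(q0, □) = (q2, □, L) → [q2]□□□b□□b□□b□□b□aaaa
Step 15: δ(q2, □) = (q1, b, L) → [q1]□b□□b□□b□□b□□b□aaaa
Step 16: δ(q1, □) = (q0, □, L) → [q0]□□b□□b□□b□□b□□b□aaaa
Step 17: δ(q0, □) = (q2, □, L) → [q2]□□□b□□b□□b□□b□□b□aaaa
Step 18: δ(q2, □) = (q1, b, L) → [q1]□b□□b□□b□□b□□b□□b□aaaa
Step 19: δ(q1, □) = (q0, □, L) → [q0]□□b□□b□□b□□b□□b□□b□aaaa

The machine has not reached a halting state after 19 steps.
The machine did not halt within the 19-step bound.

Answer: No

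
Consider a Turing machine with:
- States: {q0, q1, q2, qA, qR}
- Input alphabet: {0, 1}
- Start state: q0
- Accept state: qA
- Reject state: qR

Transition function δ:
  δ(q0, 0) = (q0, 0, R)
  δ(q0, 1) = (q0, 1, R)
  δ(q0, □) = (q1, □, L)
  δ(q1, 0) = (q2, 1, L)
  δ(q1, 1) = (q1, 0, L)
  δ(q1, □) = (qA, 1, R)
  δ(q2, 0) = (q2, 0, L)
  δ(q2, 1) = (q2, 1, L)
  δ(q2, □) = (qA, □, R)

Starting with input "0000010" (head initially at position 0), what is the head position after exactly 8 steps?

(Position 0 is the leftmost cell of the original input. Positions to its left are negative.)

Execution trace (head position shown):
Step 0: [q0]0000010  (head at position 0)
Step 1: move right → 0[q0]000010  (head at position 1)
Step 2: move right → 00[q0]00010  (head at position 2)
Step 3: move right → 000[q0]0010  (head at position 3)
Step 4: move right → 0000[q0]010  (head at position 4)
Step 5: move right → 00000[q0]10  (head at position 5)
Step 6: move right → 000001[q0]0  (head at position 6)
Step 7: move right → 0000010[q0]□  (head at position 7)
Step 8: move left → 000001[q1]0□  (head at position 6)

After 8 steps, the head is at position 6.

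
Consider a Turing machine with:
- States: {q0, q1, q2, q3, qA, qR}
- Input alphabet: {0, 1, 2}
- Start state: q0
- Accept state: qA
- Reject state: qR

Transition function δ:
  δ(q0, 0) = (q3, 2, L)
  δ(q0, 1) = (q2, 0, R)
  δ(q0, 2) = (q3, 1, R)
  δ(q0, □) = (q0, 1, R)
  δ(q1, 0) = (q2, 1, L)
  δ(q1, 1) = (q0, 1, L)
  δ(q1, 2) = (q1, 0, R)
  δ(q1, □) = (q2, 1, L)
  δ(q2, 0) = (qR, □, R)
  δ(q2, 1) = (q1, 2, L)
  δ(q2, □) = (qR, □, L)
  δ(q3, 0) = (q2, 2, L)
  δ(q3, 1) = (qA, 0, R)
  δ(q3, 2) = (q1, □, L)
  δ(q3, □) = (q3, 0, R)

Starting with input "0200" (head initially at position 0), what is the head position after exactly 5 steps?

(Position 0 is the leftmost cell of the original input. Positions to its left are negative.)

Execution trace (head position shown):
Step 0: [q0]0200  (head at position 0)
Step 1: move left → [q3]□2200  (head at position -1)
Step 2: move right → 0[q3]2200  (head at position 0)
Step 3: move left → [q1]0□200  (head at position -1)
Step 4: move left → [q2]□1□200  (head at position -2)
Step 5: move left → [qR]□□1□200  (head at position -3)

After 5 steps, the head is at position -3.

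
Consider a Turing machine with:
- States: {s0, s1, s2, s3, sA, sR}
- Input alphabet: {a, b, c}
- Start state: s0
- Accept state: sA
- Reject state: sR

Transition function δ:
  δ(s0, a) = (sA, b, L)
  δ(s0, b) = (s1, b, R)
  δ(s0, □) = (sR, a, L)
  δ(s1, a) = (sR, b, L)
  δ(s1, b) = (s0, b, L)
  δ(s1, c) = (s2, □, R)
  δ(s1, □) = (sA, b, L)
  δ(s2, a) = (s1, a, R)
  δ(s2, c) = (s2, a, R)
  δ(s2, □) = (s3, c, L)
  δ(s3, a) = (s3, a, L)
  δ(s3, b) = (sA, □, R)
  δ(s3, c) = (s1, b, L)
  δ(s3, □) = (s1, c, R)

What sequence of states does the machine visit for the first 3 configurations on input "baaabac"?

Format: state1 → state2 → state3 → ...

Execution trace:
Initial: [s0]baaabac
Step 1: δ(s0, b) = (s1, b, R) → b[s1]aaabac
Step 2: δ(s1, a) = (sR, b, L) → [sR]bbaabac

The machine reaches the reject state sR and halts.

State sequence: s0 → s1 → sR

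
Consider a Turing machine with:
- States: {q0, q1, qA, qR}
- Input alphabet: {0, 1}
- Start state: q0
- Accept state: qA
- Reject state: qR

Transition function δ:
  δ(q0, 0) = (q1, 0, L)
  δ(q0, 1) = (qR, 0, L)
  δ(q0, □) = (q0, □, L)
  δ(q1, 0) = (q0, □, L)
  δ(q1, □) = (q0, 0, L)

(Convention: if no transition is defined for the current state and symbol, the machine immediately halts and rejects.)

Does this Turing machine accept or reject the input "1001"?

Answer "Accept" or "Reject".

Execution trace:
Initial: [q0]1001
Step 1: δ(q0, 1) = (qR, 0, L) → [qR]□0001

The machine reaches the reject state qR and halts.

Answer: Reject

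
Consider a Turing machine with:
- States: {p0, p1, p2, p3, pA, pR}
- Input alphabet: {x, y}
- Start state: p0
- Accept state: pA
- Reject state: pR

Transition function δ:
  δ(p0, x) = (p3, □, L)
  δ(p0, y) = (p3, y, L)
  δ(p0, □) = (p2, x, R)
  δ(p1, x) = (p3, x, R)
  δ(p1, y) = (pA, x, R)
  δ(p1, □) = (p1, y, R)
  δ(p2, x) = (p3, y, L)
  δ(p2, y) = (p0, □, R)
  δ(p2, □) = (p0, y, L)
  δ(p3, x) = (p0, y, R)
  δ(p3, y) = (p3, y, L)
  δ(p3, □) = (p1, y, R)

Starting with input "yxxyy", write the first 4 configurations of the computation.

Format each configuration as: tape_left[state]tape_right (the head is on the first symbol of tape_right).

Transitions applied:
Step 1: δ(p0, y) = (p3, y, L)
Step 2: δ(p3, □) = (p1, y, R)
Step 3: δ(p1, y) = (pA, x, R)

The first 4 configurations are:
[p0]yxxyy ⊢ [p3]□yxxyy ⊢ y[p1]yxxyy ⊢ yx[pA]xxyy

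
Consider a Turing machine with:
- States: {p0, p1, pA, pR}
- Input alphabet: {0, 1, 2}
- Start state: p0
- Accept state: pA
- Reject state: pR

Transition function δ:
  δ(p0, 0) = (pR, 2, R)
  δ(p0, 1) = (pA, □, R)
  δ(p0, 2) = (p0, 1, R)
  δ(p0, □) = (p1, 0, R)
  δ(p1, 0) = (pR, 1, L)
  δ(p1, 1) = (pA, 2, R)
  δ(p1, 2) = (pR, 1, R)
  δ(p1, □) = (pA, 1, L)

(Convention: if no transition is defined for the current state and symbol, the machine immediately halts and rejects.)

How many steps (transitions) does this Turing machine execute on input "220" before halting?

Execution trace:
Initial: [p0]220
Step 1: δ(p0, 2) = (p0, 1, R) → 1[p0]20
Step 2: δ(p0, 2) = (p0, 1, R) → 11[p0]0
Step 3: δ(p0, 0) = (pR, 2, R) → 112[pR]□

The machine reaches the reject state pR and halts.

The machine executed 3 steps before halting.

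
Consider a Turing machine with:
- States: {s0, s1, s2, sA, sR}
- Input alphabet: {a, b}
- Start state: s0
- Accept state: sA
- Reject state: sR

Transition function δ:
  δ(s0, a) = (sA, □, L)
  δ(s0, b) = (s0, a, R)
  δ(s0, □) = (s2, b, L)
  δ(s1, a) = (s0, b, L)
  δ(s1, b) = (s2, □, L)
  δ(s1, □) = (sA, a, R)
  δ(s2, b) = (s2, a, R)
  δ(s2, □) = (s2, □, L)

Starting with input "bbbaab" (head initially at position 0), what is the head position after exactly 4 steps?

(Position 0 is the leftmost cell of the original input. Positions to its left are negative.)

Execution trace (head position shown):
Step 0: [s0]bbbaab  (head at position 0)
Step 1: move right → a[s0]bbaab  (head at position 1)
Step 2: move right → aa[s0]baab  (head at position 2)
Step 3: move right → aaa[s0]aab  (head at position 3)
Step 4: move left → aa[sA]a□ab  (head at position 2)

After 4 steps, the head is at position 2.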